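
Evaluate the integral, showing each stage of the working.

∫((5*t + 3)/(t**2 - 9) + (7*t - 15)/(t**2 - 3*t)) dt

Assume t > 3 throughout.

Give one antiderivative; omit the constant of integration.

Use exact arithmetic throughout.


Step 1. Rewrite: now ∫((5*t + 3)/(t**2 - 9)) dt + ∫((7*t - 15)/(t**2 - 3*t)) dt.
Step 2. Decompose ∫((5*t + 3)/(t**2 - 9)) dt by partial fractions, (5*t + 3)/(t**2 - 9) = 2/(t + 3) + 3/(t - 3): now ∫((7*t - 15)/(t**2 - 3*t)) dt + ∫(3/(t - 3)) dt + ∫(2/(t + 3)) dt.
Step 3. Evaluate the standard form [assuming t > -3]: now 2*log(t + 3) + ∫((7*t - 15)/(t**2 - 3*t)) dt + ∫(3/(t - 3)) dt.
Step 4. Evaluate the standard form [assuming t > 3]: now 3*log(t - 3) + 2*log(t + 3) + ∫((7*t - 15)/(t**2 - 3*t)) dt.
Step 5. Decompose ∫((7*t - 15)/(t**2 - 3*t)) dt by partial fractions, (7*t - 15)/(t**2 - 3*t) = 2/(t - 3) + 5/t: now 3*log(t - 3) + 2*log(t + 3) + ∫(5/t) dt + ∫(2/(t - 3)) dt.
Step 6. Evaluate the standard form [assuming t > 3]: now 5*log(t - 3) + 2*log(t + 3) + ∫(5/t) dt.
Step 7. Evaluate the standard form [assuming t > 0]: now 5*log(t) + 5*log(t - 3) + 2*log(t + 3).
Answer: 5*log(t) + 5*log(t - 3) + 2*log(t + 3).


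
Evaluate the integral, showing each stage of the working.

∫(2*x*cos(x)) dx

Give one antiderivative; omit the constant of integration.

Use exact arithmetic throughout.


Step 1. Integrate ∫(2*x*cos(x)) dx by parts with u = x, dv = (2*cos(x)) dx, so v = 2*sin(x): now 2*x*sin(x) + ∫(-2*sin(x)) dx.
Step 2. Evaluate the standard form: now 2*x*sin(x) + 2*cos(x).
Answer: 2*x*sin(x) + 2*cos(x).


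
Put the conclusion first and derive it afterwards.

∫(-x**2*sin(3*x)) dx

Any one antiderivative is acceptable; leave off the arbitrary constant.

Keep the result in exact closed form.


The answer is x**2*cos(3*x)/3 - 2*x*sin(3*x)/9 - 2*cos(3*x)/27.
Step 1. Integrate ∫(-x**2*sin(3*x)) dx by parts with u = x**2, dv = (-sin(3*x)) dx, so v = cos(3*x)/3: now x**2*cos(3*x)/3 + ∫(-2*x*cos(3*x)/3) dx.
Step 2. Integrate ∫(-2*x*cos(3*x)/3) dx by parts with u = x, dv = (-2*cos(3*x)/3) dx, so v = -2*sin(3*x)/9: now x**2*cos(3*x)/3 - 2*x*sin(3*x)/9 + ∫(2*sin(3*x)/9) dx.
Step 3. Evaluate the standard form: now x**2*cos(3*x)/3 - 2*x*sin(3*x)/9 - 2*cos(3*x)/27.
Answer: x**2*cos(3*x)/3 - 2*x*sin(3*x)/9 - 2*cos(3*x)/27.


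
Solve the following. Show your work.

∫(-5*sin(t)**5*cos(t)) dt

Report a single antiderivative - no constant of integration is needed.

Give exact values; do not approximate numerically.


Step 1. Substitute u = sin(t), turning ∫(-5*sin(t)**5*cos(t)) dt into ∫(-5*u**5) du: now ∫(-5*u**5) du.
Step 2. Evaluate the standard form: now -5*u**6/6.
Step 3. Substitute back u = sin(t): now -5*sin(t)**6/6.
Answer: -5*sin(t)**6/6.


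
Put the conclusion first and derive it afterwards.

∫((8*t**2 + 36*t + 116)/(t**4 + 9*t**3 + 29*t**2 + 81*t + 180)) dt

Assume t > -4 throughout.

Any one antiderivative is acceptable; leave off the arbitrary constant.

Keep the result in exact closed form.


The answer is 4*log(t + 4) - 4*log(t + 5) + 4*atan(t/3)/3.
Step 1. Decompose ∫((8*t**2 + 36*t + 116)/(t**4 + 9*t**3 + 29*t**2 + 81*t + 180)) dt by partial fractions, (8*t**2 + 36*t + 116)/(t**4 + 9*t**3 + 29*t**2 + 81*t + 180) = 4/(t**2 + 9) - 4/(t + 5) + 4/(t + 4): now ∫(4/(t + 4)) dt + ∫(-4/(t + 5)) dt + ∫(4/(t**2 + 9)) dt.
Step 2. Evaluate the standard form [assuming t > -4]: now 4*log(t + 4) + ∫(-4/(t + 5)) dt + ∫(4/(t**2 + 9)) dt.
Step 3. Evaluate the standard form [assuming t > -5]: now 4*log(t + 4) - 4*log(t + 5) + ∫(4/(t**2 + 9)) dt.
Step 4. Evaluate the standard form: now 4*log(t + 4) - 4*log(t + 5) + 4*atan(t/3)/3.
Answer: 4*log(t + 4) - 4*log(t + 5) + 4*atan(t/3)/3.


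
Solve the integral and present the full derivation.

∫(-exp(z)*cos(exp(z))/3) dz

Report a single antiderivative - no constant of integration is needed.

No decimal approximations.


Step 1. Substitute u = exp(z), turning ∫(-exp(z)*cos(exp(z))/3) dz into ∫(-cos(u)/3) du: now ∫(-cos(u)/3) du.
Step 2. Evaluate the standard form: now -sin(u)/3.
Step 3. Substitute back u = exp(z): now -sin(exp(z))/3.
Answer: -sin(exp(z))/3.


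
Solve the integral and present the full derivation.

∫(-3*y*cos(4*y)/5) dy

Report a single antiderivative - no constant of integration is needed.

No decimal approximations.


Step 1. Integrate ∫(-3*y*cos(4*y)/5) dy by parts with u = y, dv = (-3*cos(4*y)/5) dy, so v = -3*sin(4*y)/20: now -3*y*sin(4*y)/20 + ∫(3*sin(4*y)/20) dy.
Step 2. Evaluate the standard form: now -3*y*sin(4*y)/20 - 3*cos(4*y)/80.
Answer: -3*y*sin(4*y)/20 - 3*cos(4*y)/80.


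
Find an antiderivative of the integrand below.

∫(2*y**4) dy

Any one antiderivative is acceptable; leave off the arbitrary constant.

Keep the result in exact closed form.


Answer: 2*y**5/5.


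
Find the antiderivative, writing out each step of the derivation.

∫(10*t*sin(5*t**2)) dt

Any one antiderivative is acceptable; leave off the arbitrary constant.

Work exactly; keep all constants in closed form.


Step 1. Substitute u = t**2, turning ∫(10*t*sin(5*t**2)) dt into ∫(5*sin(5*u)) du: now ∫(5*sin(5*u)) du.
Step 2. Evaluate the standard form: now -cos(5*u).
Step 3. Substitute back u = t**2: now -cos(5*t**2).
Answer: -cos(5*t**2).


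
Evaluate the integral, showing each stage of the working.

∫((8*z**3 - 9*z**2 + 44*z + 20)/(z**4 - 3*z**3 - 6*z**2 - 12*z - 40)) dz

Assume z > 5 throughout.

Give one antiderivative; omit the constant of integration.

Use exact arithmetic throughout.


Step 1. Decompose ∫((8*z**3 - 9*z**2 + 44*z + 20)/(z**4 - 3*z**3 - 6*z**2 - 12*z - 40)) dz by partial fractions, (8*z**3 - 9*z**2 + 44*z + 20)/(z**4 - 3*z**3 - 6*z**2 - 12*z - 40) = -4/(z**2 + 4) + 3/(z + 2) + 5/(z - 5): now ∫(5/(z - 5)) dz + ∫(3/(z + 2)) dz + ∫(-4/(z**2 + 4)) dz.
Step 2. Evaluate the standard form [assuming z > 5]: now 5*log(z - 5) + ∫(3/(z + 2)) dz + ∫(-4/(z**2 + 4)) dz.
Step 3. Evaluate the standard form [assuming z > -2]: now 5*log(z - 5) + 3*log(z + 2) + ∫(-4/(z**2 + 4)) dz.
Step 4. Evaluate the standard form: now 5*log(z - 5) + 3*log(z + 2) - 2*atan(z/2).
Answer: 5*log(z - 5) + 3*log(z + 2) - 2*atan(z/2).


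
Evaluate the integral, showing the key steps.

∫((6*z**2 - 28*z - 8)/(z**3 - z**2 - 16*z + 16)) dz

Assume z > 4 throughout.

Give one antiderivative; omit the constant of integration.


Step 1. Decompose ∫((6*z**2 - 28*z - 8)/(z**3 - z**2 - 16*z + 16)) dz by partial fractions, (6*z**2 - 28*z - 8)/(z**3 - z**2 - 16*z + 16) = 5/(z + 4) + 2/(z - 1) - 1/(z - 4): now ∫(-1/(z - 4)) dz + ∫(2/(z - 1)) dz + ∫(5/(z + 4)) dz.
Step 2. Evaluate the standard form [assuming z > -4]: now 5*log(z + 4) + ∫(-1/(z - 4)) dz + ∫(2/(z - 1)) dz.
Step 3. Evaluate the standard form [assuming z > 4]: now -log(z - 4) + 5*log(z + 4) + ∫(2/(z - 1)) dz.
Step 4. Evaluate the standard form [assuming z > 1]: now -log(z - 4) + 2*log(z - 1) + 5*log(z + 4).
Answer: -log(z - 4) + 2*log(z - 1) + 5*log(z + 4).


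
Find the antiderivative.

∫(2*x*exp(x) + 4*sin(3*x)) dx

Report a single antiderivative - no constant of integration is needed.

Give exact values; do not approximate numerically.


Answer: 2*x*exp(x) - 2*exp(x) - 4*cos(3*x)/3.


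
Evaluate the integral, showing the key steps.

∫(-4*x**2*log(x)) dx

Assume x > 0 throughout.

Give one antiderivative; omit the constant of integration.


Step 1. Integrate ∫(-4*x**2*log(x)) dx by parts with u = log(x), dv = (-4*x**2) dx, so v = -4*x**3/3 [assuming x > 0]: now -4*x**3*log(x)/3 + ∫(4*x**2/3) dx.
Step 2. Evaluate the standard form: now -4*x**3*log(x)/3 + 4*x**3/9.
Answer: -4*x**3*log(x)/3 + 4*x**3/9.


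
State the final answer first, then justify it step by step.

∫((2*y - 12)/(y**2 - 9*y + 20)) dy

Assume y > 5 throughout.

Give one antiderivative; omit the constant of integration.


The answer is -2*log(y - 5) + 4*log(y - 4).
Step 1. Decompose ∫((2*y - 12)/(y**2 - 9*y + 20)) dy by partial fractions, (2*y - 12)/(y**2 - 9*y + 20) = 4/(y - 4) - 2/(y - 5): now ∫(-2/(y - 5)) dy + ∫(4/(y - 4)) dy.
Step 2. Evaluate the standard form [assuming y > 4]: now 4*log(y - 4) + ∫(-2/(y - 5)) dy.
Step 3. Evaluate the standard form [assuming y > 5]: now -2*log(y - 5) + 4*log(y - 4).
Answer: -2*log(y - 5) + 4*log(y - 4).


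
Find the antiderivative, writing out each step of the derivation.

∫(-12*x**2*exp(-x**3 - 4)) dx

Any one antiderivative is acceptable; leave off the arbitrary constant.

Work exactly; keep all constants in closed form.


Step 1. Substitute u = x**3 + 4, turning ∫(-12*x**2*exp(-x**3 - 4)) dx into ∫(-4*exp(-u)) du: now ∫(-4*exp(-u)) du.
Step 2. Evaluate the standard form: now 4*exp(-u).
Step 3. Substitute back u = x**3 + 4: now 4*exp(-x**3 - 4).
Answer: 4*exp(-x**3 - 4).


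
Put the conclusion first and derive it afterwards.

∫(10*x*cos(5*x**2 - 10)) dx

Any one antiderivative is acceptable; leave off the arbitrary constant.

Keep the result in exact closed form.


The answer is sin(5*x**2 - 10).
Step 1. Substitute u = x**2 - 2, turning ∫(10*x*cos(5*x**2 - 10)) dx into ∫(5*cos(5*u)) du: now ∫(5*cos(5*u)) du.
Step 2. Evaluate the standard form: now sin(5*u).
Step 3. Substitute back u = x**2 - 2: now sin(5*x**2 - 10).
Answer: sin(5*x**2 - 10).


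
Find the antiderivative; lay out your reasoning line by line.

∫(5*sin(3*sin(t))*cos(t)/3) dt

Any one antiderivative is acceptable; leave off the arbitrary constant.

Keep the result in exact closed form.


Step 1. Substitute u = sin(t), turning ∫(5*sin(3*sin(t))*cos(t)/3) dt into ∫(5*sin(3*u)/3) du: now ∫(5*sin(3*u)/3) du.
Step 2. Evaluate the standard form: now -5*cos(3*u)/9.
Step 3. Substitute back u = sin(t): now -5*cos(3*sin(t))/9.
Answer: -5*cos(3*sin(t))/9.


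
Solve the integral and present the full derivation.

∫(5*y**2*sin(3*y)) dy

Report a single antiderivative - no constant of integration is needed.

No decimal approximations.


Step 1. Integrate ∫(5*y**2*sin(3*y)) dy by parts with u = y**2, dv = (5*sin(3*y)) dy, so v = -5*cos(3*y)/3: now -5*y**2*cos(3*y)/3 + ∫(10*y*cos(3*y)/3) dy.
Step 2. Integrate ∫(10*y*cos(3*y)/3) dy by parts with u = y, dv = (10*cos(3*y)/3) dy, so v = 10*sin(3*y)/9: now -5*y**2*cos(3*y)/3 + 10*y*sin(3*y)/9 + ∫(-10*sin(3*y)/9) dy.
Step 3. Evaluate the standard form: now -5*y**2*cos(3*y)/3 + 10*y*sin(3*y)/9 + 10*cos(3*y)/27.
Answer: -5*y**2*cos(3*y)/3 + 10*y*sin(3*y)/9 + 10*cos(3*y)/27.


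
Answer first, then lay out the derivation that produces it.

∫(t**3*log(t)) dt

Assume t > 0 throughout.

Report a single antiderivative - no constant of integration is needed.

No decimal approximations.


The answer is t**4*log(t)/4 - t**4/16.
Step 1. Integrate ∫(t**3*log(t)) dt by parts with u = log(t), dv = (t**3) dt, so v = t**4/4 [assuming t > 0]: now t**4*log(t)/4 + ∫(-t**3/4) dt.
Step 2. Evaluate the standard form: now t**4*log(t)/4 - t**4/16.
Answer: t**4*log(t)/4 - t**4/16.


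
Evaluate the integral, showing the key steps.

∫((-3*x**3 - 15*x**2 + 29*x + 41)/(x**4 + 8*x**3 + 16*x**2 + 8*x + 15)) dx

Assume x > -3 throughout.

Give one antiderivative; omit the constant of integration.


Step 1. Decompose ∫((-3*x**3 - 15*x**2 + 29*x + 41)/(x**4 + 8*x**3 + 16*x**2 + 8*x + 15)) dx by partial fractions, (-3*x**3 - 15*x**2 + 29*x + 41)/(x**4 + 8*x**3 + 16*x**2 + 8*x + 15) = 4/(x**2 + 1) + 2/(x + 5) - 5/(x + 3): now ∫(-5/(x + 3)) dx + ∫(2/(x + 5)) dx + ∫(4/(x**2 + 1)) dx.
Step 2. Evaluate the standard form [assuming x > -5]: now 2*log(x + 5) + ∫(-5/(x + 3)) dx + ∫(4/(x**2 + 1)) dx.
Step 3. Evaluate the standard form [assuming x > -3]: now -5*log(x + 3) + 2*log(x + 5) + ∫(4/(x**2 + 1)) dx.
Step 4. Evaluate the standard form: now -5*log(x + 3) + 2*log(x + 5) + 4*atan(x).
Answer: -5*log(x + 3) + 2*log(x + 5) + 4*atan(x).


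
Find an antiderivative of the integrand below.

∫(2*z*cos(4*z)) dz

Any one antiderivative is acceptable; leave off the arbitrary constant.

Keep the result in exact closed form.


Answer: z*sin(4*z)/2 + cos(4*z)/8.


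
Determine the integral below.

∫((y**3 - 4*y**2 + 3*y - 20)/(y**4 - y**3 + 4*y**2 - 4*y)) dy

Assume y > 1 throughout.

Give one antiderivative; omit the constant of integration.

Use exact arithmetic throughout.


Answer: 5*log(y) - 4*log(y - 1) + atan(y/2)/2.


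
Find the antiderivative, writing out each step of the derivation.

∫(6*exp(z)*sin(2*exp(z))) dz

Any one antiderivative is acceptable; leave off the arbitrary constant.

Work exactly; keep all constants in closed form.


Step 1. Substitute u = exp(z), turning ∫(6*exp(z)*sin(2*exp(z))) dz into ∫(6*sin(2*u)) du: now ∫(6*sin(2*u)) du.
Step 2. Evaluate the standard form: now -3*cos(2*u).
Step 3. Substitute back u = exp(z): now -3*cos(2*exp(z)).
Answer: -3*cos(2*exp(z)).


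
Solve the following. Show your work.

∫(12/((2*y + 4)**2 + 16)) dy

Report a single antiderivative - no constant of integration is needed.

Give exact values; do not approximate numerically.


Step 1. Substitute u = 2*y + 4, turning ∫(12/((2*y + 4)**2 + 16)) dy into ∫(6/(u**2 + 16)) du: now ∫(6/(u**2 + 16)) du.
Step 2. Evaluate the standard form: now 3*atan(u/4)/2.
Step 3. Substitute back u = 2*y + 4: now 3*atan(y/2 + 1)/2.
Answer: 3*atan(y/2 + 1)/2.


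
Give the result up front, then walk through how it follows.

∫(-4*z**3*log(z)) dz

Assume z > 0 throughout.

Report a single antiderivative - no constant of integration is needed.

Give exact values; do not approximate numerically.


The answer is -z**4*log(z) + z**4/4.
Step 1. Integrate ∫(-4*z**3*log(z)) dz by parts with u = log(z), dv = (-4*z**3) dz, so v = -z**4 [assuming z > 0]: now -z**4*log(z) + ∫(z**3) dz.
Step 2. Evaluate the standard form: now -z**4*log(z) + z**4/4.
Answer: -z**4*log(z) + z**4/4.


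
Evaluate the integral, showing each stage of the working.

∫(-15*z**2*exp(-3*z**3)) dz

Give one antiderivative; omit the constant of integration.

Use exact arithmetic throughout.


Step 1. Substitute u = z**3, turning ∫(-15*z**2*exp(-3*z**3)) dz into ∫(-5*exp(-3*u)) du: now ∫(-5*exp(-3*u)) du.
Step 2. Evaluate the standard form: now 5*exp(-3*u)/3.
Step 3. Substitute back u = z**3: now 5*exp(-3*z**3)/3.
Answer: 5*exp(-3*z**3)/3.


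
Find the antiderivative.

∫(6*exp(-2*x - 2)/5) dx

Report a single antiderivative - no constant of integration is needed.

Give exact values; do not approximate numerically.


Answer: -3*exp(-2*x - 2)/5.


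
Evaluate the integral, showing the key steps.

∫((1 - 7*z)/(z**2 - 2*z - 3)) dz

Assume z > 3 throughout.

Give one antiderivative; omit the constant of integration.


Step 1. Decompose ∫((1 - 7*z)/(z**2 - 2*z - 3)) dz by partial fractions, (1 - 7*z)/(z**2 - 2*z - 3) = -2/(z + 1) - 5/(z - 3): now ∫(-5/(z - 3)) dz + ∫(-2/(z + 1)) dz.
Step 2. Evaluate the standard form [assuming z > 3]: now -5*log(z - 3) + ∫(-2/(z + 1)) dz.
Step 3. Evaluate the standard form [assuming z > -1]: now -5*log(z - 3) - 2*log(z + 1).
Answer: -5*log(z - 3) - 2*log(z + 1).


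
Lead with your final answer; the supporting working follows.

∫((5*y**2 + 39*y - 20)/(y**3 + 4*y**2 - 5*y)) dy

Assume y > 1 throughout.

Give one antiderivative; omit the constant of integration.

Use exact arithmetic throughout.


The answer is 4*log(y) + 4*log(y - 1) - 3*log(y + 5).
Step 1. Decompose ∫((5*y**2 + 39*y - 20)/(y**3 + 4*y**2 - 5*y)) dy by partial fractions, (5*y**2 + 39*y - 20)/(y**3 + 4*y**2 - 5*y) = -3/(y + 5) + 4/(y - 1) + 4/y: now ∫(4/y) dy + ∫(4/(y - 1)) dy + ∫(-3/(y + 5)) dy.
Step 2. Evaluate the standard form [assuming y > 0]: now 4*log(y) + ∫(4/(y - 1)) dy + ∫(-3/(y + 5)) dy.
Step 3. Evaluate the standard form [assuming y > -5]: now 4*log(y) - 3*log(y + 5) + ∫(4/(y - 1)) dy.
Step 4. Evaluate the standard form [assuming y > 1]: now 4*log(y) + 4*log(y - 1) - 3*log(y + 5).
Answer: 4*log(y) + 4*log(y - 1) - 3*log(y + 5).


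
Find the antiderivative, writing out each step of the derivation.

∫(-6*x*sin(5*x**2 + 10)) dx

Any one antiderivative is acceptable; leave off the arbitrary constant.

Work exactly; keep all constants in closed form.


Step 1. Substitute u = x**2 + 2, turning ∫(-6*x*sin(5*x**2 + 10)) dx into ∫(-3*sin(5*u)) du: now ∫(-3*sin(5*u)) du.
Step 2. Evaluate the standard form: now 3*cos(5*u)/5.
Step 3. Substitute back u = x**2 + 2: now 3*cos(5*x**2 + 10)/5.
Answer: 3*cos(5*x**2 + 10)/5.


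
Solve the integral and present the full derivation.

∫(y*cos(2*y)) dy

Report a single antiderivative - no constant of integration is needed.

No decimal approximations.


Step 1. Integrate ∫(y*cos(2*y)) dy by parts with u = y, dv = (cos(2*y)) dy, so v = sin(2*y)/2: now y*sin(2*y)/2 + ∫(-sin(2*y)/2) dy.
Step 2. Evaluate the standard form: now y*sin(2*y)/2 + cos(2*y)/4.
Answer: y*sin(2*y)/2 + cos(2*y)/4.


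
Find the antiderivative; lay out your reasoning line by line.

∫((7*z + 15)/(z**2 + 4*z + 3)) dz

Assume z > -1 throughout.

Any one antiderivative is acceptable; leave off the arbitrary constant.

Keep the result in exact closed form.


Step 1. Decompose ∫((7*z + 15)/(z**2 + 4*z + 3)) dz by partial fractions, (7*z + 15)/(z**2 + 4*z + 3) = 3/(z + 3) + 4/(z + 1): now ∫(4/(z + 1)) dz + ∫(3/(z + 3)) dz.
Step 2. Evaluate the standard form [assuming z > -3]: now 3*log(z + 3) + ∫(4/(z + 1)) dz.
Step 3. Evaluate the standard form [assuming z > -1]: now 4*log(z + 1) + 3*log(z + 3).
Answer: 4*log(z + 1) + 3*log(z + 3).


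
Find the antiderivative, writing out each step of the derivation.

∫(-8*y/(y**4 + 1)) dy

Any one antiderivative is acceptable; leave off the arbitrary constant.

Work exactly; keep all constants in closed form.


Step 1. Substitute u = y**2, turning ∫(-8*y/(y**4 + 1)) dy into ∫(-4/(u**2 + 1)) du: now ∫(-4/(u**2 + 1)) du.
Step 2. Evaluate the standard form: now -4*atan(u).
Step 3. Substitute back u = y**2: now -4*atan(y**2).
Answer: -4*atan(y**2).


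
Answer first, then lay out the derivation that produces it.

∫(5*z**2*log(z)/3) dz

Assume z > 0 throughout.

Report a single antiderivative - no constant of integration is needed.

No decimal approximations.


The answer is 5*z**3*log(z)/9 - 5*z**3/27.
Step 1. Integrate ∫(5*z**2*log(z)/3) dz by parts with u = log(z), dv = (5*z**2/3) dz, so v = 5*z**3/9 [assuming z > 0]: now 5*z**3*log(z)/9 + ∫(-5*z**2/9) dz.
Step 2. Evaluate the standard form: now 5*z**3*log(z)/9 - 5*z**3/27.
Answer: 5*z**3*log(z)/9 - 5*z**3/27.


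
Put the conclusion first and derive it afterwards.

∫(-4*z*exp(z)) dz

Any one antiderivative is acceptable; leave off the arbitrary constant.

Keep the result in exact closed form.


The answer is -4*z*exp(z) + 4*exp(z).
Step 1. Integrate ∫(-4*z*exp(z)) dz by parts with u = z, dv = (-4*exp(z)) dz, so v = -4*exp(z): now -4*z*exp(z) + ∫(4*exp(z)) dz.
Step 2. Evaluate the standard form: now -4*z*exp(z) + 4*exp(z).
Answer: -4*z*exp(z) + 4*exp(z).


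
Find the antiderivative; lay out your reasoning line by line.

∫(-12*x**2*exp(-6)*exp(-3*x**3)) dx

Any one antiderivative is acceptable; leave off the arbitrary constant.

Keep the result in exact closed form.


Step 1. Substitute u = x**3 + 2, turning ∫(-12*x**2*exp(-6)*exp(-3*x**3)) dx into ∫(-4*exp(-3*u)) du: now ∫(-4*exp(-3*u)) du.
Step 2. Evaluate the standard form: now 4*exp(-3*u)/3.
Step 3. Substitute back u = x**3 + 2: now 4*exp(-3*x**3 - 6)/3.
Answer: 4*exp(-3*x**3 - 6)/3.


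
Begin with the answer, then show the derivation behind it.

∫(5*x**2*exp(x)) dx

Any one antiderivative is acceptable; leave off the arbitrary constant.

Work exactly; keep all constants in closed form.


The answer is 5*x**2*exp(x) - 10*x*exp(x) + 10*exp(x).
Step 1. Integrate ∫(5*x**2*exp(x)) dx by parts with u = x**2, dv = (5*exp(x)) dx, so v = 5*exp(x): now 5*x**2*exp(x) + ∫(-10*x*exp(x)) dx.
Step 2. Integrate ∫(-10*x*exp(x)) dx by parts with u = x, dv = (-10*exp(x)) dx, so v = -10*exp(x): now 5*x**2*exp(x) - 10*x*exp(x) + ∫(10*exp(x)) dx.
Step 3. Evaluate the standard form: now 5*x**2*exp(x) - 10*x*exp(x) + 10*exp(x).
Answer: 5*x**2*exp(x) - 10*x*exp(x) + 10*exp(x).


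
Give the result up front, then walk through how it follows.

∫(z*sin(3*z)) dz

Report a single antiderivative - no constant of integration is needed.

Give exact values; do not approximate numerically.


The answer is -z*cos(3*z)/3 + sin(3*z)/9.
Step 1. Integrate ∫(z*sin(3*z)) dz by parts with u = z, dv = (sin(3*z)) dz, so v = -cos(3*z)/3: now -z*cos(3*z)/3 + ∫(cos(3*z)/3) dz.
Step 2. Evaluate the standard form: now -z*cos(3*z)/3 + sin(3*z)/9.
Answer: -z*cos(3*z)/3 + sin(3*z)/9.


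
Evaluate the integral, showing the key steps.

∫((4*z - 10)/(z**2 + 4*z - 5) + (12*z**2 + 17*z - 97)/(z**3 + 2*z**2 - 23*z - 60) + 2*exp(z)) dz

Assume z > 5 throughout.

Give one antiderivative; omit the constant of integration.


Step 1. Rewrite: now ∫((4*z - 10)/(z**2 + 4*z - 5)) dz + ∫((12*z**2 + 17*z - 97)/(z**3 + 2*z**2 - 23*z - 60)) dz + ∫(2*exp(z)) dz.
Step 2. Decompose ∫((12*z**2 + 17*z - 97)/(z**3 + 2*z**2 - 23*z - 60)) dz by partial fractions, (12*z**2 + 17*z - 97)/(z**3 + 2*z**2 - 23*z - 60) = 3/(z + 4) + 5/(z + 3) + 4/(z - 5): now ∫((4*z - 10)/(z**2 + 4*z - 5)) dz + ∫(4/(z - 5)) dz + ∫(5/(z + 3)) dz + ∫(3/(z + 4)) dz + ∫(2*exp(z)) dz.
Step 3. Evaluate the standard form [assuming z > -4]: now 3*log(z + 4) + ∫((4*z - 10)/(z**2 + 4*z - 5)) dz + ∫(4/(z - 5)) dz + ∫(5/(z + 3)) dz + ∫(2*exp(z)) dz.
Step 4. Evaluate the standard form [assuming z > 5]: now 4*log(z - 5) + 3*log(z + 4) + ∫((4*z - 10)/(z**2 + 4*z - 5)) dz + ∫(5/(z + 3)) dz + ∫(2*exp(z)) dz.
Step 5. Evaluate the standard form [assuming z > -3]: now 4*log(z - 5) + 5*log(z + 3) + 3*log(z + 4) + ∫((4*z - 10)/(z**2 + 4*z - 5)) dz + ∫(2*exp(z)) dz.
Step 6. Evaluate the standard form: now 2*exp(z) + 4*log(z - 5) + 5*log(z + 3) + 3*log(z + 4) + ∫((4*z - 10)/(z**2 + 4*z - 5)) dz.
Step 7. Decompose ∫((4*z - 10)/(z**2 + 4*z - 5)) dz by partial fractions, (4*z - 10)/(z**2 + 4*z - 5) = 5/(z + 5) - 1/(z - 1): now 2*exp(z) + 4*log(z - 5) + 5*log(z + 3) + 3*log(z + 4) + ∫(-1/(z - 1)) dz + ∫(5/(z + 5)) dz.
Step 8. Evaluate the standard form [assuming z > -5]: now 2*exp(z) + 4*log(z - 5) + 5*log(z + 3) + 3*log(z + 4) + 5*log(z + 5) + ∫(-1/(z - 1)) dz.
Step 9. Evaluate the standard form [assuming z > 1]: now 2*exp(z) + 4*log(z - 5) - log(z - 1) + 5*log(z + 3) + 3*log(z + 4) + 5*log(z + 5).
Answer: 2*exp(z) + 4*log(z - 5) - log(z - 1) + 5*log(z + 3) + 3*log(z + 4) + 5*log(z + 5).


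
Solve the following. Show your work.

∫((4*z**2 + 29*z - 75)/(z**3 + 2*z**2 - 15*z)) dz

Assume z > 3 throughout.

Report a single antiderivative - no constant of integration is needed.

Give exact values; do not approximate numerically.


Step 1. Decompose ∫((4*z**2 + 29*z - 75)/(z**3 + 2*z**2 - 15*z)) dz by partial fractions, (4*z**2 + 29*z - 75)/(z**3 + 2*z**2 - 15*z) = -3/(z + 5) + 2/(z - 3) + 5/z: now ∫(5/z) dz + ∫(2/(z - 3)) dz + ∫(-3/(z + 5)) dz.
Step 2. Evaluate the standard form [assuming z > -5]: now -3*log(z + 5) + ∫(5/z) dz + ∫(2/(z - 3)) dz.
Step 3. Evaluate the standard form [assuming z > 0]: now 5*log(z) - 3*log(z + 5) + ∫(2/(z - 3)) dz.
Step 4. Evaluate the standard form [assuming z > 3]: now 5*log(z) + 2*log(z - 3) - 3*log(z + 5).
Answer: 5*log(z) + 2*log(z - 3) - 3*log(z + 5).


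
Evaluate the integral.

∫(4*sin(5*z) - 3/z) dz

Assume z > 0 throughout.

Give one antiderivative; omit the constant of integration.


Answer: -3*log(z) - 4*cos(5*z)/5.


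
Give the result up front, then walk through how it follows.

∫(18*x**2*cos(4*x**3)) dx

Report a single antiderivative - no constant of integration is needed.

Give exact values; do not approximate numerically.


The answer is 3*sin(4*x**3)/2.
Step 1. Substitute u = x**3, turning ∫(18*x**2*cos(4*x**3)) dx into ∫(6*cos(4*u)) du: now ∫(6*cos(4*u)) du.
Step 2. Evaluate the standard form: now 3*sin(4*u)/2.
Step 3. Substitute back u = x**3: now 3*sin(4*x**3)/2.
Answer: 3*sin(4*x**3)/2.


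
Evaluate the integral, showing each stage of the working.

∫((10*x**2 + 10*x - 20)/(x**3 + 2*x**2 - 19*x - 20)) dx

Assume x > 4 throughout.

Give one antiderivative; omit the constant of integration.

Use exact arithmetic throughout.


Step 1. Decompose ∫((10*x**2 + 10*x - 20)/(x**3 + 2*x**2 - 19*x - 20)) dx by partial fractions, (10*x**2 + 10*x - 20)/(x**3 + 2*x**2 - 19*x - 20) = 5/(x + 5) + 1/(x + 1) + 4/(x - 4): now ∫(4/(x - 4)) dx + ∫(1/(x + 1)) dx + ∫(5/(x + 5)) dx.
Step 2. Evaluate the standard form [assuming x > -1]: now log(x + 1) + ∫(4/(x - 4)) dx + ∫(5/(x + 5)) dx.
Step 3. Evaluate the standard form [assuming x > 4]: now 4*log(x - 4) + log(x + 1) + ∫(5/(x + 5)) dx.
Step 4. Evaluate the standard form [assuming x > -5]: now 4*log(x - 4) + log(x + 1) + 5*log(x + 5).
Answer: 4*log(x - 4) + log(x + 1) + 5*log(x + 5).


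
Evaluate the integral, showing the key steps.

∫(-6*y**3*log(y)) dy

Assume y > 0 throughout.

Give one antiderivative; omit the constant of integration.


Step 1. Integrate ∫(-6*y**3*log(y)) dy by parts with u = log(y), dv = (-6*y**3) dy, so v = -3*y**4/2 [assuming y > 0]: now -3*y**4*log(y)/2 + ∫(3*y**3/2) dy.
Step 2. Evaluate the standard form: now -3*y**4*log(y)/2 + 3*y**4/8.
Answer: -3*y**4*log(y)/2 + 3*y**4/8.


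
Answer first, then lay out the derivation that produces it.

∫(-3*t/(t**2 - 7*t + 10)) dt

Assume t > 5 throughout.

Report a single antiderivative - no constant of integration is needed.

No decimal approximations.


The answer is -5*log(t - 5) + 2*log(t - 2).
Step 1. Decompose ∫(-3*t/(t**2 - 7*t + 10)) dt by partial fractions, -3*t/(t**2 - 7*t + 10) = 2/(t - 2) - 5/(t - 5): now ∫(-5/(t - 5)) dt + ∫(2/(t - 2)) dt.
Step 2. Evaluate the standard form [assuming t > 2]: now 2*log(t - 2) + ∫(-5/(t - 5)) dt.
Step 3. Evaluate the standard form [assuming t > 5]: now -5*log(t - 5) + 2*log(t - 2).
Answer: -5*log(t - 5) + 2*log(t - 2).


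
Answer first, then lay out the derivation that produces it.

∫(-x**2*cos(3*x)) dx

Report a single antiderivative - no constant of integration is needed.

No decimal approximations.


The answer is -x**2*sin(3*x)/3 - 2*x*cos(3*x)/9 + 2*sin(3*x)/27.
Step 1. Integrate ∫(-x**2*cos(3*x)) dx by parts with u = x**2, dv = (-cos(3*x)) dx, so v = -sin(3*x)/3: now -x**2*sin(3*x)/3 + ∫(2*x*sin(3*x)/3) dx.
Step 2. Integrate ∫(2*x*sin(3*x)/3) dx by parts with u = x, dv = (2*sin(3*x)/3) dx, so v = -2*cos(3*x)/9: now -x**2*sin(3*x)/3 - 2*x*cos(3*x)/9 + ∫(2*cos(3*x)/9) dx.
Step 3. Evaluate the standard form: now -x**2*sin(3*x)/3 - 2*x*cos(3*x)/9 + 2*sin(3*x)/27.
Answer: -x**2*sin(3*x)/3 - 2*x*cos(3*x)/9 + 2*sin(3*x)/27.


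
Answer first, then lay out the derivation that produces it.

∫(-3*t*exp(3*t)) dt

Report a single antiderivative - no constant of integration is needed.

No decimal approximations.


The answer is -t*exp(3*t) + exp(3*t)/3.
Step 1. Integrate ∫(-3*t*exp(3*t)) dt by parts with u = t, dv = (-3*exp(3*t)) dt, so v = -exp(3*t): now -t*exp(3*t) + ∫(exp(3*t)) dt.
Step 2. Evaluate the standard form: now -t*exp(3*t) + exp(3*t)/3.
Answer: -t*exp(3*t) + exp(3*t)/3.


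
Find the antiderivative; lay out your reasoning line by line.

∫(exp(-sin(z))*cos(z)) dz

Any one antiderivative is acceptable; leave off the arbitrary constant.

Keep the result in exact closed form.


Step 1. Substitute u = sin(z), turning ∫(exp(-sin(z))*cos(z)) dz into ∫(exp(-u)) du: now ∫(exp(-u)) du.
Step 2. Evaluate the standard form: now -exp(-u).
Step 3. Substitute back u = sin(z): now -exp(-sin(z)).
Answer: -exp(-sin(z)).


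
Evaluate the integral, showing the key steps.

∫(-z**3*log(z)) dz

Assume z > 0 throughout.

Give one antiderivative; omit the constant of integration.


Step 1. Integrate ∫(-z**3*log(z)) dz by parts with u = log(z), dv = (-z**3) dz, so v = -z**4/4 [assuming z > 0]: now -z**4*log(z)/4 + ∫(z**3/4) dz.
Step 2. Evaluate the standard form: now -z**4*log(z)/4 + z**4/16.
Answer: -z**4*log(z)/4 + z**4/16.


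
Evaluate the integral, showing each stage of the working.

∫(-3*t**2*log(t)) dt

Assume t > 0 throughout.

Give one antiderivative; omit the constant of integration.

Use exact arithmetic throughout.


Step 1. Integrate ∫(-3*t**2*log(t)) dt by parts with u = log(t), dv = (-3*t**2) dt, so v = -t**3 [assuming t > 0]: now -t**3*log(t) + ∫(t**2) dt.
Step 2. Evaluate the standard form: now -t**3*log(t) + t**3/3.
Answer: -t**3*log(t) + t**3/3.


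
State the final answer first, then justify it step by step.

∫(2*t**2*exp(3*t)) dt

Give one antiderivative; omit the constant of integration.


The answer is 2*t**2*exp(3*t)/3 - 4*t*exp(3*t)/9 + 4*exp(3*t)/27.
Step 1. Integrate ∫(2*t**2*exp(3*t)) dt by parts with u = t**2, dv = (2*exp(3*t)) dt, so v = 2*exp(3*t)/3: now 2*t**2*exp(3*t)/3 + ∫(-4*t*exp(3*t)/3) dt.
Step 2. Integrate ∫(-4*t*exp(3*t)/3) dt by parts with u = t, dv = (-4*exp(3*t)/3) dt, so v = -4*exp(3*t)/9: now 2*t**2*exp(3*t)/3 - 4*t*exp(3*t)/9 + ∫(4*exp(3*t)/9) dt.
Step 3. Evaluate the standard form: now 2*t**2*exp(3*t)/3 - 4*t*exp(3*t)/9 + 4*exp(3*t)/27.
Answer: 2*t**2*exp(3*t)/3 - 4*t*exp(3*t)/9 + 4*exp(3*t)/27.


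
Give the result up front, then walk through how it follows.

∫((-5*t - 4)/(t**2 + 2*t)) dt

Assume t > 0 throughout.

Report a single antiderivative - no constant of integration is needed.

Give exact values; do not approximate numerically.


The answer is -2*log(t) - 3*log(t + 2).
Step 1. Decompose ∫((-5*t - 4)/(t**2 + 2*t)) dt by partial fractions, (-5*t - 4)/(t**2 + 2*t) = -3/(t + 2) - 2/t: now ∫(-2/t) dt + ∫(-3/(t + 2)) dt.
Step 2. Evaluate the standard form [assuming t > 0]: now -2*log(t) + ∫(-3/(t + 2)) dt.
Step 3. Evaluate the standard form [assuming t > -2]: now -2*log(t) - 3*log(t + 2).
Answer: -2*log(t) - 3*log(t + 2).


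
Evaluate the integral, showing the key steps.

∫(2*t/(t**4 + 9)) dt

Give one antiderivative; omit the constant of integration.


Step 1. Substitute u = t**2, turning ∫(2*t/(t**4 + 9)) dt into ∫(1/(u**2 + 9)) du: now ∫(1/(u**2 + 9)) du.
Step 2. Evaluate the standard form: now atan(u/3)/3.
Step 3. Substitute back u = t**2: now atan(t**2/3)/3.
Answer: atan(t**2/3)/3.


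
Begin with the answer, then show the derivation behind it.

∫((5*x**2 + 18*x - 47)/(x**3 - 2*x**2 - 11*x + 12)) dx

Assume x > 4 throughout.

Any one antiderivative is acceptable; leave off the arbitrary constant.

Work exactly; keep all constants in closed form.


The answer is 5*log(x - 4) + 2*log(x - 1) - 2*log(x + 3).
Step 1. Decompose ∫((5*x**2 + 18*x - 47)/(x**3 - 2*x**2 - 11*x + 12)) dx by partial fractions, (5*x**2 + 18*x - 47)/(x**3 - 2*x**2 - 11*x + 12) = -2/(x + 3) + 2/(x - 1) + 5/(x - 4): now ∫(5/(x - 4)) dx + ∫(2/(x - 1)) dx + ∫(-2/(x + 3)) dx.
Step 2. Evaluate the standard form [assuming x > 1]: now 2*log(x - 1) + ∫(5/(x - 4)) dx + ∫(-2/(x + 3)) dx.
Step 3. Evaluate the standard form [assuming x > 4]: now 5*log(x - 4) + 2*log(x - 1) + ∫(-2/(x + 3)) dx.
Step 4. Evaluate the standard form [assuming x > -3]: now 5*log(x - 4) + 2*log(x - 1) - 2*log(x + 3).
Answer: 5*log(x - 4) + 2*log(x - 1) - 2*log(x + 3).


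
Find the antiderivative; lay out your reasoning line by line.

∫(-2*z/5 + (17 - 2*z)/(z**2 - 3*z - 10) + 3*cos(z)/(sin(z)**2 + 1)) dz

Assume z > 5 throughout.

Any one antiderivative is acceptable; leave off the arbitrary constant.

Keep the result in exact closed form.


Step 1. Rewrite: now ∫(-2*z/5) dz + ∫((17 - 2*z)/(z**2 - 3*z - 10)) dz + ∫(3*cos(z)/(sin(z)**2 + 1)) dz.
Step 2. Evaluate the standard form: now -z**2/5 + ∫((17 - 2*z)/(z**2 - 3*z - 10)) dz + ∫(3*cos(z)/(sin(z)**2 + 1)) dz.
Step 3. Decompose ∫((17 - 2*z)/(z**2 - 3*z - 10)) dz by partial fractions, (17 - 2*z)/(z**2 - 3*z - 10) = -3/(z + 2) + 1/(z - 5): now -z**2/5 + ∫(3*cos(z)/(sin(z)**2 + 1)) dz + ∫(1/(z - 5)) dz + ∫(-3/(z + 2)) dz.
Step 4. Evaluate the standard form [assuming z > 5]: now -z**2/5 + log(z - 5) + ∫(3*cos(z)/(sin(z)**2 + 1)) dz + ∫(-3/(z + 2)) dz.
Step 5. Evaluate the standard form [assuming z > -2]: now -z**2/5 + log(z - 5) - 3*log(z + 2) + ∫(3*cos(z)/(sin(z)**2 + 1)) dz.
Step 6. Substitute u = sin(z), turning ∫(3*cos(z)/(sin(z)**2 + 1)) dz into ∫(3/(u**2 + 1)) du: now -z**2/5 + log(z - 5) - 3*log(z + 2) + ∫(3/(u**2 + 1)) du.
Step 7. Evaluate the standard form: now -z**2/5 + log(z - 5) - 3*log(z + 2) + 3*atan(u).
Step 8. Substitute back u = sin(z): now -z**2/5 + log(z - 5) - 3*log(z + 2) + 3*atan(sin(z)).
Answer: -z**2/5 + log(z - 5) - 3*log(z + 2) + 3*atan(sin(z)).


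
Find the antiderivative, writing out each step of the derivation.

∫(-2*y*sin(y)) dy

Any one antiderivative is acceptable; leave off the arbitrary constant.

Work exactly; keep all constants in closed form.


Step 1. Integrate ∫(-2*y*sin(y)) dy by parts with u = y, dv = (-2*sin(y)) dy, so v = 2*cos(y): now 2*y*cos(y) + ∫(-2*cos(y)) dy.
Step 2. Evaluate the standard form: now 2*y*cos(y) - 2*sin(y).
Answer: 2*y*cos(y) - 2*sin(y).


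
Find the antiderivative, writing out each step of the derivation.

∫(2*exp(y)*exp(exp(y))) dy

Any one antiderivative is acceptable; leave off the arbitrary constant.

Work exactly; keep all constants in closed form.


Step 1. Substitute u = exp(y), turning ∫(2*exp(y)*exp(exp(y))) dy into ∫(2*exp(u)) du: now ∫(2*exp(u)) du.
Step 2. Evaluate the standard form: now 2*exp(u).
Step 3. Substitute back u = exp(y): now 2*exp(exp(y)).
Answer: 2*exp(exp(y)).


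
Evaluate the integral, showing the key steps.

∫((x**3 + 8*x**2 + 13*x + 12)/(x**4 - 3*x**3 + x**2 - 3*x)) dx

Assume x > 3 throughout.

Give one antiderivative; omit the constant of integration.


Step 1. Decompose ∫((x**3 + 8*x**2 + 13*x + 12)/(x**4 - 3*x**3 + x**2 - 3*x)) dx by partial fractions, (x**3 + 8*x**2 + 13*x + 12)/(x**4 - 3*x**3 + x**2 - 3*x) = -4/(x**2 + 1) + 5/(x - 3) - 4/x: now ∫(-4/x) dx + ∫(5/(x - 3)) dx + ∫(-4/(x**2 + 1)) dx.
Step 2. Evaluate the standard form [assuming x > 3]: now 5*log(x - 3) + ∫(-4/x) dx + ∫(-4/(x**2 + 1)) dx.
Step 3. Evaluate the standard form [assuming x > 0]: now -4*log(x) + 5*log(x - 3) + ∫(-4/(x**2 + 1)) dx.
Step 4. Evaluate the standard form: now -4*log(x) + 5*log(x - 3) - 4*atan(x).
Answer: -4*log(x) + 5*log(x - 3) - 4*atan(x).


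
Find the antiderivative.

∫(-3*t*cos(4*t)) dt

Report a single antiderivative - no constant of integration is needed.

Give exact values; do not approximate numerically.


Answer: -3*t*sin(4*t)/4 - 3*cos(4*t)/16.


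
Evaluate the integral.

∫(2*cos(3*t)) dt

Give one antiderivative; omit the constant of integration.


Answer: 2*sin(3*t)/3.


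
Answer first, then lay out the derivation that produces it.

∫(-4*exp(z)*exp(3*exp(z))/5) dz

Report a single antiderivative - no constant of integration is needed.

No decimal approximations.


The answer is -4*exp(3*exp(z))/15.
Step 1. Substitute u = exp(z), turning ∫(-4*exp(z)*exp(3*exp(z))/5) dz into ∫(-4*exp(3*u)/5) du: now ∫(-4*exp(3*u)/5) du.
Step 2. Evaluate the standard form: now -4*exp(3*u)/15.
Step 3. Substitute back u = exp(z): now -4*exp(3*exp(z))/15.
Answer: -4*exp(3*exp(z))/15.


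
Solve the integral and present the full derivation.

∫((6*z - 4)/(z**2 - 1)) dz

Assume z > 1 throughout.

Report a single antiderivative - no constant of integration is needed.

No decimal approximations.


Step 1. Decompose ∫((6*z - 4)/(z**2 - 1)) dz by partial fractions, (6*z - 4)/(z**2 - 1) = 5/(z + 1) + 1/(z - 1): now ∫(1/(z - 1)) dz + ∫(5/(z + 1)) dz.
Step 2. Evaluate the standard form [assuming z > 1]: now log(z - 1) + ∫(5/(z + 1)) dz.
Step 3. Evaluate the standard form [assuming z > -1]: now log(z - 1) + 5*log(z + 1).
Answer: log(z - 1) + 5*log(z + 1).


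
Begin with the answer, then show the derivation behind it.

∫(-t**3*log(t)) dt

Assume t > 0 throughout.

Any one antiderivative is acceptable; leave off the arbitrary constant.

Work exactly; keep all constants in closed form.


The answer is -t**4*log(t)/4 + t**4/16.
Step 1. Integrate ∫(-t**3*log(t)) dt by parts with u = log(t), dv = (-t**3) dt, so v = -t**4/4 [assuming t > 0]: now -t**4*log(t)/4 + ∫(t**3/4) dt.
Step 2. Evaluate the standard form: now -t**4*log(t)/4 + t**4/16.
Answer: -t**4*log(t)/4 + t**4/16.


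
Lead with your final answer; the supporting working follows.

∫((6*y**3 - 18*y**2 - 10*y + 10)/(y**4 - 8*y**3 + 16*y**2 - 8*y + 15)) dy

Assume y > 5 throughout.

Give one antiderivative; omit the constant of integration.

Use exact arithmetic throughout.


The answer is 5*log(y - 5) + log(y - 3) + 2*atan(y).
Step 1. Decompose ∫((6*y**3 - 18*y**2 - 10*y + 10)/(y**4 - 8*y**3 + 16*y**2 - 8*y + 15)) dy by partial fractions, (6*y**3 - 18*y**2 - 10*y + 10)/(y**4 - 8*y**3 + 16*y**2 - 8*y + 15) = 2/(y**2 + 1) + 1/(y - 3) + 5/(y - 5): now ∫(5/(y - 5)) dy + ∫(1/(y - 3)) dy + ∫(2/(y**2 + 1)) dy.
Step 2. Evaluate the standard form [assuming y > 5]: now 5*log(y - 5) + ∫(1/(y - 3)) dy + ∫(2/(y**2 + 1)) dy.
Step 3. Evaluate the standard form [assuming y > 3]: now 5*log(y - 5) + log(y - 3) + ∫(2/(y**2 + 1)) dy.
Step 4. Evaluate the standard form: now 5*log(y - 5) + log(y - 3) + 2*atan(y).
Answer: 5*log(y - 5) + log(y - 3) + 2*atan(y).


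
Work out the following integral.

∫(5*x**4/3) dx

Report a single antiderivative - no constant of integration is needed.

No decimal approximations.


Answer: x**5/3.


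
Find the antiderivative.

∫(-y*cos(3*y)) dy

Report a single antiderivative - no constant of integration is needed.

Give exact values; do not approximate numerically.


Answer: -y*sin(3*y)/3 - cos(3*y)/9.


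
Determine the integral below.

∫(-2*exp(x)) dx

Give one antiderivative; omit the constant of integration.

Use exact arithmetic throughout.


Answer: -2*exp(x).


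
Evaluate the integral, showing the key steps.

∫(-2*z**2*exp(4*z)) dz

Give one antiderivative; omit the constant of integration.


Step 1. Integrate ∫(-2*z**2*exp(4*z)) dz by parts with u = z**2, dv = (-2*exp(4*z)) dz, so v = -exp(4*z)/2: now -z**2*exp(4*z)/2 + ∫(z*exp(4*z)) dz.
Step 2. Integrate ∫(z*exp(4*z)) dz by parts with u = z, dv = (exp(4*z)) dz, so v = exp(4*z)/4: now -z**2*exp(4*z)/2 + z*exp(4*z)/4 + ∫(-exp(4*z)/4) dz.
Step 3. Evaluate the standard form: now -z**2*exp(4*z)/2 + z*exp(4*z)/4 - exp(4*z)/16.
Answer: -z**2*exp(4*z)/2 + z*exp(4*z)/4 - exp(4*z)/16.


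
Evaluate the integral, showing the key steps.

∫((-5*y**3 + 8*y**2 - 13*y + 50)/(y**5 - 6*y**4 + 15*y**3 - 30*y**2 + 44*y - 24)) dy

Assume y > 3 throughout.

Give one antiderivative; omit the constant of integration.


Step 1. Decompose ∫((-5*y**3 + 8*y**2 - 13*y + 50)/(y**5 - 6*y**4 + 15*y**3 - 30*y**2 + 44*y - 24)) dy by partial fractions, (-5*y**3 + 8*y**2 - 13*y + 50)/(y**5 - 6*y**4 + 15*y**3 - 30*y**2 + 44*y - 24) = 1/(y**2 + 4) + 4/(y - 1) - 2/(y - 2) - 2/(y - 3): now ∫(-2/(y - 3)) dy + ∫(-2/(y - 2)) dy + ∫(4/(y - 1)) dy + ∫(1/(y**2 + 4)) dy.
Step 2. Evaluate the standard form [assuming y > 1]: now 4*log(y - 1) + ∫(-2/(y - 3)) dy + ∫(-2/(y - 2)) dy + ∫(1/(y**2 + 4)) dy.
Step 3. Evaluate the standard form [assuming y > 2]: now -2*log(y - 2) + 4*log(y - 1) + ∫(-2/(y - 3)) dy + ∫(1/(y**2 + 4)) dy.
Step 4. Evaluate the standard form [assuming y > 3]: now -2*log(y - 3) - 2*log(y - 2) + 4*log(y - 1) + ∫(1/(y**2 + 4)) dy.
Step 5. Evaluate the standard form: now -2*log(y - 3) - 2*log(y - 2) + 4*log(y - 1) + atan(y/2)/2.
Answer: -2*log(y - 3) - 2*log(y - 2) + 4*log(y - 1) + atan(y/2)/2.


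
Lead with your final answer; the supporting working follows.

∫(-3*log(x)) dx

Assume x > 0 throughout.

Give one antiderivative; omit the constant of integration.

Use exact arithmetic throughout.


The answer is -3*x*log(x) + 3*x.
Step 1. Integrate ∫(-3*log(x)) dx by parts with u = log(x), dv = (-3) dx, so v = -3*x [assuming x > 0]: now -3*x*log(x) + ∫(3) dx.
Step 2. Evaluate the standard form: now -3*x*log(x) + 3*x.
Answer: -3*x*log(x) + 3*x.


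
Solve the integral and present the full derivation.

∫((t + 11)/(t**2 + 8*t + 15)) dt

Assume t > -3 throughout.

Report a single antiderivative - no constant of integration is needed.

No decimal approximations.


Step 1. Decompose ∫((t + 11)/(t**2 + 8*t + 15)) dt by partial fractions, (t + 11)/(t**2 + 8*t + 15) = -3/(t + 5) + 4/(t + 3): now ∫(4/(t + 3)) dt + ∫(-3/(t + 5)) dt.
Step 2. Evaluate the standard form [assuming t > -5]: now -3*log(t + 5) + ∫(4/(t + 3)) dt.
Step 3. Evaluate the standard form [assuming t > -3]: now 4*log(t + 3) - 3*log(t + 5).
Answer: 4*log(t + 3) - 3*log(t + 5).
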